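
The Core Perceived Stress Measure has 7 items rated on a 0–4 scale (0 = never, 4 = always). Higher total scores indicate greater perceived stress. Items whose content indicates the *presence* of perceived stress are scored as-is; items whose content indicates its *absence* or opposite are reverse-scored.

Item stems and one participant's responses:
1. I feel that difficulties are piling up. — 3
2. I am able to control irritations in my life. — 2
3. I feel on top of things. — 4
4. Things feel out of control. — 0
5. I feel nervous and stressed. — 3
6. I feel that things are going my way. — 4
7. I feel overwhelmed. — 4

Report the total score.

Items 2, 3, 6 describe the absence/opposite of perceived stress → reverse-score.
reverse-coded value = 4 − response.
  item 1: 3
  item 2: 4 − 2 = 2
  item 3: 4 − 4 = 0
  item 4: 0
  item 5: 3
  item 6: 4 − 4 = 0
  item 7: 4
Total = 3 + 2 + 0 + 0 + 3 + 0 + 4 = 12

12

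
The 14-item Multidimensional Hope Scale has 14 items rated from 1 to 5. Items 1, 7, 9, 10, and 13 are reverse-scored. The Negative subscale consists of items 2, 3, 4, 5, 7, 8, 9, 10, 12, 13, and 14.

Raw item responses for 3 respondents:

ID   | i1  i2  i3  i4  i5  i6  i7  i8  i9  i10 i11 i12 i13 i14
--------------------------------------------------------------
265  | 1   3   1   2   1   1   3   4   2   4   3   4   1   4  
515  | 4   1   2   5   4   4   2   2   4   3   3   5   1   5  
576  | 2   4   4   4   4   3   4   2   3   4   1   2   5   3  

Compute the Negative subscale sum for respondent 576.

31

Respondent 576 raw: 2, 4, 4, 4, 4, 3, 4, 2, 3, 4, 1, 2, 5, 3.
Negative items: 2, 3, 4, 5, 7, 8, 9, 10, 12, 13, 14.
Reverse-coded (reverse-coded value = 6 − response):
  item 2: 4
  item 3: 4
  item 4: 4
  item 5: 4
  item 7: 6 − 4 = 2
  item 8: 2
  item 9: 6 − 3 = 3
  item 10: 6 − 4 = 2
  item 12: 2
  item 13: 6 − 5 = 1
  item 14: 3
Sum = 4 + 4 + 4 + 4 + 2 + 2 + 3 + 2 + 2 + 1 + 3 = 31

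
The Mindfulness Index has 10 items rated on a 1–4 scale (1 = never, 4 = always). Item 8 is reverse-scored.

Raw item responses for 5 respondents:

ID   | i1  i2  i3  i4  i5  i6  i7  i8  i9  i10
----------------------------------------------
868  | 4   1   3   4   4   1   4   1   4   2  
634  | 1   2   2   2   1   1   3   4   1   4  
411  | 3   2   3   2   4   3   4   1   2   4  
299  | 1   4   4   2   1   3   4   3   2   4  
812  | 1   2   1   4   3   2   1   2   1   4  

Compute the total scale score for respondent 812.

22

Respondent 812 raw: 1, 2, 1, 4, 3, 2, 1, 2, 1, 4.
Reverse-coded (on a 1–4 scale, reversed = 5 − raw):
  item 1: 1
  item 2: 2
  item 3: 1
  item 4: 4
  item 5: 3
  item 6: 2
  item 7: 1
  item 8: 5 − 2 = 3
  item 9: 1
  item 10: 4
Sum = 1 + 2 + 1 + 4 + 3 + 2 + 1 + 3 + 1 + 4 = 22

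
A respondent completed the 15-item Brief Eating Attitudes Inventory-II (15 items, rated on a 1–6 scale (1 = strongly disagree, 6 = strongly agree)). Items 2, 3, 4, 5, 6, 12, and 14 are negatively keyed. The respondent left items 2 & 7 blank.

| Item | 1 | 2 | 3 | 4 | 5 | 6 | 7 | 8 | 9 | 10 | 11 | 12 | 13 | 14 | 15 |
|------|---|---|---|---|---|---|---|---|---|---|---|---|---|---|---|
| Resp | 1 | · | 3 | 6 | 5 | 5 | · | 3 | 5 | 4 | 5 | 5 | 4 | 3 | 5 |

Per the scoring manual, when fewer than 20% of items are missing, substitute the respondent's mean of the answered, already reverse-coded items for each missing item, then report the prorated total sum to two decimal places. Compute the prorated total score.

48.46

Reverse-coded (reverse-coded value = 7 − response):
  item 3: 7 − 3 = 4
  item 4: 7 − 6 = 1
  item 5: 7 − 5 = 2
  item 6: 7 − 5 = 2
  item 12: 7 − 5 = 2
  item 14: 7 − 3 = 4
Completed scored items (13 of 15): 1, 4, 1, 2, 2, 3, 5, 4, 5, 2, 4, 4, 5; sum = 42.
Person mean = 42 / 13 ≈ 3.2308
Prorated total = (42 / 13) × 15 = 48.46 (to 2 dp)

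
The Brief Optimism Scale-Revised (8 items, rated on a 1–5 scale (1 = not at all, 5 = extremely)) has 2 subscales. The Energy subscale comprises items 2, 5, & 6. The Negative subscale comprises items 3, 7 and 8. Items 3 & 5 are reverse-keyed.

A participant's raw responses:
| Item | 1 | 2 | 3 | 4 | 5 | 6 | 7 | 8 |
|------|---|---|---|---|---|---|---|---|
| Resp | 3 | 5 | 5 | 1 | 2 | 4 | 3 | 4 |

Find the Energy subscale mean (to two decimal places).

Energy items: 2, 5, 6.
Of these, item 5 is reverse-keyed; reversed = (1+5) − raw = 6 − raw.
  item 2: 5
  item 5: 6 − 2 = 4
  item 6: 4
Sum = 5 + 4 + 4 = 13
Mean = 13 / 3 = 4.33

4.33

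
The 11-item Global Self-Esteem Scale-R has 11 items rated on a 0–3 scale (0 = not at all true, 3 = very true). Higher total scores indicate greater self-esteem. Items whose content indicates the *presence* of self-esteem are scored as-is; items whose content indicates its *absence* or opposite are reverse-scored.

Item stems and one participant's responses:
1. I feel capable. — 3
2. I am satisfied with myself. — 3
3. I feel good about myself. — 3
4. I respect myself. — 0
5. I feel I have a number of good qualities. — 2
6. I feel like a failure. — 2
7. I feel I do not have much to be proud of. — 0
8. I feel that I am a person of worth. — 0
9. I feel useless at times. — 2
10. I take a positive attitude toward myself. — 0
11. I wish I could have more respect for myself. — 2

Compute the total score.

Items 6, 7, 9, 11 describe the absence/opposite of self-esteem → reverse-score.
on a 0–3 scale, reversed = 3 − raw.
  item 1: 3
  item 2: 3
  item 3: 3
  item 4: 0
  item 5: 2
  item 6: 3 − 2 = 1
  item 7: 3 − 0 = 3
  item 8: 0
  item 9: 3 − 2 = 1
  item 10: 0
  item 11: 3 − 2 = 1
Total = 3 + 3 + 3 + 0 + 2 + 1 + 3 + 0 + 1 + 0 + 1 = 17

17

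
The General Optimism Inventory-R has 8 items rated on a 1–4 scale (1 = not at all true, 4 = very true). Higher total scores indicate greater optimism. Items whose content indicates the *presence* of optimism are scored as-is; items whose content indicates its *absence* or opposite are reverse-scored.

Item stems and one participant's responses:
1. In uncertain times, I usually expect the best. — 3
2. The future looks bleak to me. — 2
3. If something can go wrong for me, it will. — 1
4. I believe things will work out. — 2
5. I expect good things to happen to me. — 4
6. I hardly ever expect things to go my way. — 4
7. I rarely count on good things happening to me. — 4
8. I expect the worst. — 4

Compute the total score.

Items 2, 3, 6, 7, 8 describe the absence/opposite of optimism → reverse-score.
on a 1–4 scale, reversed = 5 − raw.
  item 1: 3
  item 2: 5 − 2 = 3
  item 3: 5 − 1 = 4
  item 4: 2
  item 5: 4
  item 6: 5 − 4 = 1
  item 7: 5 − 4 = 1
  item 8: 5 − 4 = 1
Total = 3 + 3 + 4 + 2 + 4 + 1 + 1 + 1 = 19

19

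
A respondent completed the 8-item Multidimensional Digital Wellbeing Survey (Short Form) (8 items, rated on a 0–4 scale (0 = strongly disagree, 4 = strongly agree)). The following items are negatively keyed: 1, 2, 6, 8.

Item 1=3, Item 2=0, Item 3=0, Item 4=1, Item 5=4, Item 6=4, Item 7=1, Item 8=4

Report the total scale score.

11

Reverse-coded items (reverse-coded value = 4 − response):
  item 1: 4 − 3 = 1
  item 2: 4 − 0 = 4
  item 6: 4 − 4 = 0
  item 8: 4 − 4 = 0
After reverse-coding: 1, 4, 0, 1, 4, 0, 1, 0
Total = 1 + 4 + 0 + 1 + 4 + 0 + 1 + 0 = 11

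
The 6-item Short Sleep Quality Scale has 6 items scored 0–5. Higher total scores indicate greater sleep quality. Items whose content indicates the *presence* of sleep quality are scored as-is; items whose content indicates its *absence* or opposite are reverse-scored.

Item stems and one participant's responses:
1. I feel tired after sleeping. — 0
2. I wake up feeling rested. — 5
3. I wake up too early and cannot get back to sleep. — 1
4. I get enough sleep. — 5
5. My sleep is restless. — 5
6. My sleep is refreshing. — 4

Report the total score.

Items 1, 3, 5 describe the absence/opposite of sleep quality → reverse-score.
on a 0–5 scale, reversed = 5 − raw.
  item 1: 5 − 0 = 5
  item 2: 5
  item 3: 5 − 1 = 4
  item 4: 5
  item 5: 5 − 5 = 0
  item 6: 4
Total = 5 + 5 + 4 + 5 + 0 + 4 = 23

23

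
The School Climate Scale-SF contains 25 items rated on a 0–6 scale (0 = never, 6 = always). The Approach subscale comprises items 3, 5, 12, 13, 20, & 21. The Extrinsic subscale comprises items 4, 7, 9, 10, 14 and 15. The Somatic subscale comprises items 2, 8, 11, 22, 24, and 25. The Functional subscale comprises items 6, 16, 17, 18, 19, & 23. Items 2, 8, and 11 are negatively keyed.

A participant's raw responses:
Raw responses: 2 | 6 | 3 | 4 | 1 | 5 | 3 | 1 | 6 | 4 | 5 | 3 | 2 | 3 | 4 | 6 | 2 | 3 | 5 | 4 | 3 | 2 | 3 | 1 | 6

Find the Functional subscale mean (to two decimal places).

Functional items: 6, 16, 17, 18, 19, 23.
  item 6: 5
  item 16: 6
  item 17: 2
  item 18: 3
  item 19: 5
  item 23: 3
Sum = 5 + 6 + 2 + 3 + 5 + 3 = 24
Mean = 24 / 6 = 4.00

4.00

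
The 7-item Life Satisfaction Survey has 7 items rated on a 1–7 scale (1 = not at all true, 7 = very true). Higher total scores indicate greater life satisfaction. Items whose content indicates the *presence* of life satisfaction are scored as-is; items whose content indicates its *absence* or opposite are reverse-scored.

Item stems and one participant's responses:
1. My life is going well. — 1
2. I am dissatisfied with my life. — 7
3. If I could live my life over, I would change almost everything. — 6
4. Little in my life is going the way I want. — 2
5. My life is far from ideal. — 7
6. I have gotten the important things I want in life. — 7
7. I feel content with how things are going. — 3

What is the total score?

21

Items 2, 3, 4, 5 describe the absence/opposite of life satisfaction → reverse-score.
on a 1–7 scale, reversed = 8 − raw.
  item 1: 1
  item 2: 8 − 7 = 1
  item 3: 8 − 6 = 2
  item 4: 8 − 2 = 6
  item 5: 8 − 7 = 1
  item 6: 7
  item 7: 3
Total = 1 + 1 + 2 + 6 + 1 + 7 + 3 = 21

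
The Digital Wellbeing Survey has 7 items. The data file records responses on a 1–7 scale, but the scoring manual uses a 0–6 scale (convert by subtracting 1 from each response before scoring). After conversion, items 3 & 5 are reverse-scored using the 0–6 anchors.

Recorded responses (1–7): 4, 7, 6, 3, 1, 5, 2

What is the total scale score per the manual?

23

Convert to 0–6: 3, 6, 5, 2, 0, 4, 1
Reverse-coded (on a 0–6 scale, reversed = 6 − raw):
  item 3: 6 − 5 = 1
  item 5: 6 − 0 = 6
Scored: 3, 6, 1, 2, 6, 4, 1
Total = 23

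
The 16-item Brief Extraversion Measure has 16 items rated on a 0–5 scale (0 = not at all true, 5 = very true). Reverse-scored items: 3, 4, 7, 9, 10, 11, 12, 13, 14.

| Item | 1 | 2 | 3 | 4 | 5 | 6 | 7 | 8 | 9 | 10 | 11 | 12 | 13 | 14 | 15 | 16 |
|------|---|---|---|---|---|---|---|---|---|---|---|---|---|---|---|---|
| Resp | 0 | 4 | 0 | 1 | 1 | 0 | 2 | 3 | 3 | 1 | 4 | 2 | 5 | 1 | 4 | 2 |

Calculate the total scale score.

40

Apply reverse scoring (reversed = (0+5) − raw = 5 − raw):
  item 3: 5 − 0 = 5
  item 4: 5 − 1 = 4
  item 7: 5 − 2 = 3
  item 9: 5 − 3 = 2
  item 10: 5 − 1 = 4
  item 11: 5 − 4 = 1
  item 12: 5 − 2 = 3
  item 13: 5 − 5 = 0
  item 14: 5 − 1 = 4
After reverse-coding: 0, 4, 5, 4, 1, 0, 3, 3, 2, 4, 1, 3, 0, 4, 4, 2
Total = 0 + 4 + 5 + 4 + 1 + 0 + 3 + 3 + 2 + 4 + 1 + 3 + 0 + 4 + 4 + 2 = 40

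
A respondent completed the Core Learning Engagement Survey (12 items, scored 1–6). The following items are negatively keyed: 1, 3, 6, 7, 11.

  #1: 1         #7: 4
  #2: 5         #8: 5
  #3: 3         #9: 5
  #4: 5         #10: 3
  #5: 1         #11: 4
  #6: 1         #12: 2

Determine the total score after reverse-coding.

Apply reverse scoring (on a 1–6 scale, reversed = 7 − raw):
  item 1: 7 − 1 = 6
  item 3: 7 − 3 = 4
  item 6: 7 − 1 = 6
  item 7: 7 − 4 = 3
  item 11: 7 − 4 = 3
Scored items: 6, 5, 4, 5, 1, 6, 3, 5, 5, 3, 3, 2
Total = 6 + 5 + 4 + 5 + 1 + 6 + 3 + 5 + 5 + 3 + 3 + 2 = 48

48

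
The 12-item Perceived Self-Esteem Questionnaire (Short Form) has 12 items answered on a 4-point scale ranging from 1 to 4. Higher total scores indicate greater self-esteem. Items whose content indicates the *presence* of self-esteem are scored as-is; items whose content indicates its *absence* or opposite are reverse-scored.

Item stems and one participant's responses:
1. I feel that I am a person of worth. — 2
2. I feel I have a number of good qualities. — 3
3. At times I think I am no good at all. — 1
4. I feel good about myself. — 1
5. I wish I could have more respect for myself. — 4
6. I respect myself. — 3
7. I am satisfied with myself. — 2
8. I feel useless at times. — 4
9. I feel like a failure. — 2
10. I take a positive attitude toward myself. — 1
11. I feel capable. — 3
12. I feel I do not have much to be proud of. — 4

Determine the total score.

25

Items 3, 5, 8, 9, 12 describe the absence/opposite of self-esteem → reverse-score.
reverse-coded value = 5 − response.
  item 1: 2
  item 2: 3
  item 3: 5 − 1 = 4
  item 4: 1
  item 5: 5 − 4 = 1
  item 6: 3
  item 7: 2
  item 8: 5 − 4 = 1
  item 9: 5 − 2 = 3
  item 10: 1
  item 11: 3
  item 12: 5 − 4 = 1
Total = 2 + 3 + 4 + 1 + 1 + 3 + 2 + 1 + 3 + 1 + 3 + 1 = 25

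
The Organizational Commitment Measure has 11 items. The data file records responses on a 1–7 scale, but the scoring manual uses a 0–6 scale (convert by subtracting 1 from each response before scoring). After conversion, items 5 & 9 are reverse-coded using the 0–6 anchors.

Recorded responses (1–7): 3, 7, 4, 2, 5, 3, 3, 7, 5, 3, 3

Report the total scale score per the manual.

Convert to 0–6: 2, 6, 3, 1, 4, 2, 2, 6, 4, 2, 2
Reverse-coded (reverse-coded value = 6 − response):
  item 5: 6 − 4 = 2
  item 9: 6 − 4 = 2
Scored: 2, 6, 3, 1, 2, 2, 2, 6, 2, 2, 2
Total = 30

30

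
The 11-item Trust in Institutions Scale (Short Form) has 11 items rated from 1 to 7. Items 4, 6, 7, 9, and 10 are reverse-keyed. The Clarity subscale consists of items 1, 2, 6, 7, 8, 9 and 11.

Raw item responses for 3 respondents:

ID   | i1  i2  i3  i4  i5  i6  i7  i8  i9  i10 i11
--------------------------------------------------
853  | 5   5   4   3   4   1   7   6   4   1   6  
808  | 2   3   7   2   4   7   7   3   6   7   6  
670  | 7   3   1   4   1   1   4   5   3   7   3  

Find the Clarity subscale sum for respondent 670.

Respondent 670 raw: 7, 3, 1, 4, 1, 1, 4, 5, 3, 7, 3.
Clarity items: 1, 2, 6, 7, 8, 9, 11.
Reverse-coded (reverse-coded value = 8 − response):
  item 1: 7
  item 2: 3
  item 6: 8 − 1 = 7
  item 7: 8 − 4 = 4
  item 8: 5
  item 9: 8 − 3 = 5
  item 11: 3
Sum = 7 + 3 + 7 + 4 + 5 + 5 + 3 = 34

34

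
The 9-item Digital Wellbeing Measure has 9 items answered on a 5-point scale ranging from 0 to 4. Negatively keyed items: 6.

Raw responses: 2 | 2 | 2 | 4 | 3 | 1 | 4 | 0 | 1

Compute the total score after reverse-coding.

Reverse-coded items (on a 0–4 scale, reversed = 4 − raw):
  item 6: 4 − 1 = 3
Scored responses: 2, 2, 2, 4, 3, 3, 4, 0, 1
Total = 2 + 2 + 2 + 4 + 3 + 3 + 4 + 0 + 1 = 21

21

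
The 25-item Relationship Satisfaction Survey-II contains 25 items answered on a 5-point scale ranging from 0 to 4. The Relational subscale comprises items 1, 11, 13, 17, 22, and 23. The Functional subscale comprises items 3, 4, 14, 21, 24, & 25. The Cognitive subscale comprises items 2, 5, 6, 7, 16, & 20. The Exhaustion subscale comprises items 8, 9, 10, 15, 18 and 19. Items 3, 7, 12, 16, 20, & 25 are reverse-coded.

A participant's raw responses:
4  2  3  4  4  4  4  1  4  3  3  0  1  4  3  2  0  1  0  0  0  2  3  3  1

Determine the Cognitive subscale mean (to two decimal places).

Cognitive items: 2, 5, 6, 7, 16, 20.
Of these, items 7, 16, & 20 are reverse-coded; on a 0–4 scale, reversed = 4 − raw.
  item 2: 2
  item 5: 4
  item 6: 4
  item 7: 4 − 4 = 0
  item 16: 4 − 2 = 2
  item 20: 4 − 0 = 4
Sum = 2 + 4 + 4 + 0 + 2 + 4 = 16
Mean = 16 / 6 = 2.67

2.67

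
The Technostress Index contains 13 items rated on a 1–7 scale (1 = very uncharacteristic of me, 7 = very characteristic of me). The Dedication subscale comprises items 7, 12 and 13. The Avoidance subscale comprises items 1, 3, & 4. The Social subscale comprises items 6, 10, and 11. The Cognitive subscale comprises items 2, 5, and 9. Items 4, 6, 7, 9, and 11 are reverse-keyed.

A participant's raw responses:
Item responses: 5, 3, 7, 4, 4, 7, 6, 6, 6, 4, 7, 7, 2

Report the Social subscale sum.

Social items: 6, 10, 11.
Of these, items 6 & 11 are reverse-keyed; reversed = (1+7) − raw = 8 − raw.
  item 6: 8 − 7 = 1
  item 10: 4
  item 11: 8 − 7 = 1
Sum = 1 + 4 + 1 = 6

6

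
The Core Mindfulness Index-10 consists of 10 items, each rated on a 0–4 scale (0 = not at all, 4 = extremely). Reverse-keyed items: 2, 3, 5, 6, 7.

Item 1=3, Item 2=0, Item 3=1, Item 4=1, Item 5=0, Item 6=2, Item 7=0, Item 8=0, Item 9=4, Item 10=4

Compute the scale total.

29

Raw sum = 15. Reverse-keyed items: 2, 3, 5, 6, 7; their raw sum = 3.
Each reversal replaces raw with 4 − raw, changing the total by 4 − 2·raw per item.
Total = 15 + 5·4 − 2·3 = 15 + 20 − 6 = 29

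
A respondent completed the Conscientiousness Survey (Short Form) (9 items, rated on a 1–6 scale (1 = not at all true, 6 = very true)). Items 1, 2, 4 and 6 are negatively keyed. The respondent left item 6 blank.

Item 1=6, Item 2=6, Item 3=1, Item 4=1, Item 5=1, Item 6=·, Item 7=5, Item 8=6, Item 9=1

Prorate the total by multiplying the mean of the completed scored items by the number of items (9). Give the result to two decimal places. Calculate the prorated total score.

24.75

Reverse-coded (on a 1–6 scale, reversed = 7 − raw):
  item 1: 7 − 6 = 1
  item 2: 7 − 6 = 1
  item 4: 7 − 1 = 6
Completed scored items (8 of 9): 1, 1, 1, 6, 1, 5, 6, 1; sum = 22.
Person mean = 22 / 8 ≈ 2.7500
Prorated total = (22 / 8) × 9 = 24.75 (to 2 dp)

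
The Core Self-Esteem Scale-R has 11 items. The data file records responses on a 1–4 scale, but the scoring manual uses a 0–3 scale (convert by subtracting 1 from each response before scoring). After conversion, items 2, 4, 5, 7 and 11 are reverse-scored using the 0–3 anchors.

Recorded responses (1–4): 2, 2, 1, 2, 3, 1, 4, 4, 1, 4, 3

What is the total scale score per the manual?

13

Convert to 0–3: 1, 1, 0, 1, 2, 0, 3, 3, 0, 3, 2
Reverse-coded (on a 0–3 scale, reversed = 3 − raw):
  item 2: 3 − 1 = 2
  item 4: 3 − 1 = 2
  item 5: 3 − 2 = 1
  item 7: 3 − 3 = 0
  item 11: 3 − 2 = 1
Scored: 1, 2, 0, 2, 1, 0, 0, 3, 0, 3, 1
Total = 13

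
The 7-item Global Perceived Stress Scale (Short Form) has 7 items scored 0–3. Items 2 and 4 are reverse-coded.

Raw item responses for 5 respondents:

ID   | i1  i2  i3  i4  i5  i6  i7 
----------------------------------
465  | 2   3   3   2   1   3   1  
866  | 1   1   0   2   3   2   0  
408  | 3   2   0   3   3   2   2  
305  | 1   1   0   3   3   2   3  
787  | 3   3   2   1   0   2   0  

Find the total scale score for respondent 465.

11

Respondent 465 raw: 2, 3, 3, 2, 1, 3, 1.
Reverse-coded (reverse-coded value = 3 − response):
  item 1: 2
  item 2: 3 − 3 = 0
  item 3: 3
  item 4: 3 − 2 = 1
  item 5: 1
  item 6: 3
  item 7: 1
Sum = 2 + 0 + 3 + 1 + 1 + 3 + 1 = 11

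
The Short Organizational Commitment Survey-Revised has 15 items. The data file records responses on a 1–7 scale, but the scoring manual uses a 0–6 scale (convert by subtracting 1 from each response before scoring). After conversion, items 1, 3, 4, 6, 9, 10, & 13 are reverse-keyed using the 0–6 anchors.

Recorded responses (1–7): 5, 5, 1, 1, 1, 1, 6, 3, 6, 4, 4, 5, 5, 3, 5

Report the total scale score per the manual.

50

Convert to 0–6: 4, 4, 0, 0, 0, 0, 5, 2, 5, 3, 3, 4, 4, 2, 4
Reverse-coded (on a 0–6 scale, reversed = 6 − raw):
  item 1: 6 − 4 = 2
  item 3: 6 − 0 = 6
  item 4: 6 − 0 = 6
  item 6: 6 − 0 = 6
  item 9: 6 − 5 = 1
  item 10: 6 − 3 = 3
  item 13: 6 − 4 = 2
Scored: 2, 4, 6, 6, 0, 6, 5, 2, 1, 3, 3, 4, 2, 2, 4
Total = 50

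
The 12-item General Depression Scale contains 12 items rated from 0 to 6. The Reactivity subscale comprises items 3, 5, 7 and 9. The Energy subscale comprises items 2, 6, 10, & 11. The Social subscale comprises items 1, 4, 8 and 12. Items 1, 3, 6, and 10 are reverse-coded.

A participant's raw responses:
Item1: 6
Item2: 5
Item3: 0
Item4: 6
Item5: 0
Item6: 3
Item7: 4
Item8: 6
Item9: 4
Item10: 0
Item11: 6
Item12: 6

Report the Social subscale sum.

18

Social items: 1, 4, 8, 12.
Of these, item 1 is reverse-coded; reversed = (0+6) − raw = 6 − raw.
  item 1: 6 − 6 = 0
  item 4: 6
  item 8: 6
  item 12: 6
Sum = 0 + 6 + 6 + 6 = 18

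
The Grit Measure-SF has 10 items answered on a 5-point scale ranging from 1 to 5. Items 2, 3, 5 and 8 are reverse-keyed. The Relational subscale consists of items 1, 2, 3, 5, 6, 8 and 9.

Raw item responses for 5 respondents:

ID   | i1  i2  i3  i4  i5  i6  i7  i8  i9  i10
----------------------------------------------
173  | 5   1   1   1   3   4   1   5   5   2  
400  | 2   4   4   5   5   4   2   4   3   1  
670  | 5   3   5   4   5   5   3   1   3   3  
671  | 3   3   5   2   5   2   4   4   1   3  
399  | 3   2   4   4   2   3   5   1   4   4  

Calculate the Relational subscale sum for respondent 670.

Respondent 670 raw: 5, 3, 5, 4, 5, 5, 3, 1, 3, 3.
Relational items: 1, 2, 3, 5, 6, 8, 9.
Reverse-coded (reverse-coded value = 6 − response):
  item 1: 5
  item 2: 6 − 3 = 3
  item 3: 6 − 5 = 1
  item 5: 6 − 5 = 1
  item 6: 5
  item 8: 6 − 1 = 5
  item 9: 3
Sum = 5 + 3 + 1 + 1 + 5 + 5 + 3 = 23

23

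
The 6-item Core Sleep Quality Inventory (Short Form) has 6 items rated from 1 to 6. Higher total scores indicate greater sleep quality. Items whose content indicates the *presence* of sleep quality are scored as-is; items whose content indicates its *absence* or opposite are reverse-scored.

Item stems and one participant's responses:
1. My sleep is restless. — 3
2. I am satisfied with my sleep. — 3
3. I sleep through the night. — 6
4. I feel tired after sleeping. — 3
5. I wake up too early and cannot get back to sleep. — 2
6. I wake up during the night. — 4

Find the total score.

25

Items 1, 4, 5, 6 describe the absence/opposite of sleep quality → reverse-score.
reverse-coded value = 7 − response.
  item 1: 7 − 3 = 4
  item 2: 3
  item 3: 6
  item 4: 7 − 3 = 4
  item 5: 7 − 2 = 5
  item 6: 7 − 4 = 3
Total = 4 + 3 + 6 + 4 + 5 + 3 = 25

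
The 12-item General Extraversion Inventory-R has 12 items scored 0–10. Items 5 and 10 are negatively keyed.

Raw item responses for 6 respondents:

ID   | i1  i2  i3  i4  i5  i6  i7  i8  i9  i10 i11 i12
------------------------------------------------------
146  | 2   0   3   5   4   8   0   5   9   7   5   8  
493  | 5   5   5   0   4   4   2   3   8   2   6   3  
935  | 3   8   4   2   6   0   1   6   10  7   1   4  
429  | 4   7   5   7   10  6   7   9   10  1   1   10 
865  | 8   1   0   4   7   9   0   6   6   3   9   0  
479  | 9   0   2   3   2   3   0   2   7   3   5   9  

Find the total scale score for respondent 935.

Respondent 935 raw: 3, 8, 4, 2, 6, 0, 1, 6, 10, 7, 1, 4.
Reverse-coded (reverse-coded value = 10 − response):
  item 1: 3
  item 2: 8
  item 3: 4
  item 4: 2
  item 5: 10 − 6 = 4
  item 6: 0
  item 7: 1
  item 8: 6
  item 9: 10
  item 10: 10 − 7 = 3
  item 11: 1
  item 12: 4
Sum = 3 + 8 + 4 + 2 + 4 + 0 + 1 + 6 + 10 + 3 + 1 + 4 = 46

46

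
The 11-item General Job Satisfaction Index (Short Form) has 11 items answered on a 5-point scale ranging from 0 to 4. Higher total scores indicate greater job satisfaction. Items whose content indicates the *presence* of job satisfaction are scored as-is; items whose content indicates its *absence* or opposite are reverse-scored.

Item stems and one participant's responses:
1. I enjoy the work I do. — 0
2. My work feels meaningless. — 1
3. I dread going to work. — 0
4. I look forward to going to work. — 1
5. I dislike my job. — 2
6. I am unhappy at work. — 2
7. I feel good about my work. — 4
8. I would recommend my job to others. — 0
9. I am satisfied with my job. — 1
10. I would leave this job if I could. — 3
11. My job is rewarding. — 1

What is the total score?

Items 2, 3, 5, 6, 10 describe the absence/opposite of job satisfaction → reverse-score.
reverse-coded value = 4 − response.
  item 1: 0
  item 2: 4 − 1 = 3
  item 3: 4 − 0 = 4
  item 4: 1
  item 5: 4 − 2 = 2
  item 6: 4 − 2 = 2
  item 7: 4
  item 8: 0
  item 9: 1
  item 10: 4 − 3 = 1
  item 11: 1
Total = 0 + 3 + 4 + 1 + 2 + 2 + 4 + 0 + 1 + 1 + 1 = 19

19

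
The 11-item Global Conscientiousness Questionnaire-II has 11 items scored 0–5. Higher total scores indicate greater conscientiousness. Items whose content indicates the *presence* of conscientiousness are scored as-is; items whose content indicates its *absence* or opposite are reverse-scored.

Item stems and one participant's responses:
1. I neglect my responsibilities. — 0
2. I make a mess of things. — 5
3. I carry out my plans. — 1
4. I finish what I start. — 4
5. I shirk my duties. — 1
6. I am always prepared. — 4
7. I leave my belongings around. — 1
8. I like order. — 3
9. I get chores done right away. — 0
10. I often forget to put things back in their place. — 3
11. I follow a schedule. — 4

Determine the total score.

Items 1, 2, 5, 7, 10 describe the absence/opposite of conscientiousness → reverse-score.
on a 0–5 scale, reversed = 5 − raw.
  item 1: 5 − 0 = 5
  item 2: 5 − 5 = 0
  item 3: 1
  item 4: 4
  item 5: 5 − 1 = 4
  item 6: 4
  item 7: 5 − 1 = 4
  item 8: 3
  item 9: 0
  item 10: 5 − 3 = 2
  item 11: 4
Total = 5 + 0 + 1 + 4 + 4 + 4 + 4 + 3 + 0 + 2 + 4 = 31

31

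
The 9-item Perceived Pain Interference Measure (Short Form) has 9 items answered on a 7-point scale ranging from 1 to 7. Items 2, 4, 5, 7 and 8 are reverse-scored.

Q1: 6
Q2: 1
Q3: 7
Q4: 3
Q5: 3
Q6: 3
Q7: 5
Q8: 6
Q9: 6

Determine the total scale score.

44

Reverse-coded items (reversed = (1+7) − raw = 8 − raw):
  item 2: 8 − 1 = 7
  item 4: 8 − 3 = 5
  item 5: 8 − 3 = 5
  item 7: 8 − 5 = 3
  item 8: 8 − 6 = 2
After reverse-coding: 6, 7, 7, 5, 5, 3, 3, 2, 6
Total = 6 + 7 + 7 + 5 + 5 + 3 + 3 + 2 + 6 = 44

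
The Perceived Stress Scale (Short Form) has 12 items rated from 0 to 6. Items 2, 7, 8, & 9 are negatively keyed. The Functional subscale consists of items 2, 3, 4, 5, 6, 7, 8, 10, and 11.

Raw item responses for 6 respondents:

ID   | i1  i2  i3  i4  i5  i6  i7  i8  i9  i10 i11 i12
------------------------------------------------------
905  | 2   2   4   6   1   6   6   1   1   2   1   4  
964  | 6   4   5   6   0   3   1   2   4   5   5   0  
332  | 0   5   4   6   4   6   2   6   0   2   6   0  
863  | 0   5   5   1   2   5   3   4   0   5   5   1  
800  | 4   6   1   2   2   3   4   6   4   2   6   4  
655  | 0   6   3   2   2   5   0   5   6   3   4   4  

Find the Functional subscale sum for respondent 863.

29

Respondent 863 raw: 0, 5, 5, 1, 2, 5, 3, 4, 0, 5, 5, 1.
Functional items: 2, 3, 4, 5, 6, 7, 8, 10, 11.
Reverse-coded (on a 0–6 scale, reversed = 6 − raw):
  item 2: 6 − 5 = 1
  item 3: 5
  item 4: 1
  item 5: 2
  item 6: 5
  item 7: 6 − 3 = 3
  item 8: 6 − 4 = 2
  item 10: 5
  item 11: 5
Sum = 1 + 5 + 1 + 2 + 5 + 3 + 2 + 5 + 5 = 29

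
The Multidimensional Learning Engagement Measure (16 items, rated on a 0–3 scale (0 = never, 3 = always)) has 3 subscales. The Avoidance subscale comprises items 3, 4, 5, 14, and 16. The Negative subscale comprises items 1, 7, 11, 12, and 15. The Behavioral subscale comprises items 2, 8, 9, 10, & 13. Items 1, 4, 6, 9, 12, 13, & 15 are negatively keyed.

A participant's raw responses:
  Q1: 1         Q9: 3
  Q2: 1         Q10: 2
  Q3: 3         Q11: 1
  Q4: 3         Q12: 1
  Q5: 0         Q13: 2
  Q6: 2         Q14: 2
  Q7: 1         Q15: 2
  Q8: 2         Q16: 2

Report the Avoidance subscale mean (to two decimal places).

Avoidance items: 3, 4, 5, 14, 16.
Of these, item 4 is negatively keyed; reverse-coded value = 3 − response.
  item 3: 3
  item 4: 3 − 3 = 0
  item 5: 0
  item 14: 2
  item 16: 2
Sum = 3 + 0 + 0 + 2 + 2 = 7
Mean = 7 / 5 = 1.40

1.40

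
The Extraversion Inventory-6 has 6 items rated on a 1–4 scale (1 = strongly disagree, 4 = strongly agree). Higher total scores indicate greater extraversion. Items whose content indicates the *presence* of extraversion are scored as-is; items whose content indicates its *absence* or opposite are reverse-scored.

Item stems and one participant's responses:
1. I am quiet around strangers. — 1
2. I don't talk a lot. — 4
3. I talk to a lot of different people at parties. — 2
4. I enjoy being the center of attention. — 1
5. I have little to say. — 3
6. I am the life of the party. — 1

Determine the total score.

Items 1, 2, 5 describe the absence/opposite of extraversion → reverse-score.
reversed = (1+4) − raw = 5 − raw.
  item 1: 5 − 1 = 4
  item 2: 5 − 4 = 1
  item 3: 2
  item 4: 1
  item 5: 5 − 3 = 2
  item 6: 1
Total = 4 + 1 + 2 + 1 + 2 + 1 = 11

11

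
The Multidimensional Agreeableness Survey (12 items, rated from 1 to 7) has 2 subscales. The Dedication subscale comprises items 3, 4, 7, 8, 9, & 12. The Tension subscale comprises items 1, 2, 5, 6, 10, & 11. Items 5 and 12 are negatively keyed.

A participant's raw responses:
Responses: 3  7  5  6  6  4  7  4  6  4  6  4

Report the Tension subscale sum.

Tension items: 1, 2, 5, 6, 10, 11.
Of these, item 5 is negatively keyed; reverse-coded value = 8 − response.
  item 1: 3
  item 2: 7
  item 5: 8 − 6 = 2
  item 6: 4
  item 10: 4
  item 11: 6
Sum = 3 + 7 + 2 + 4 + 4 + 6 = 26

26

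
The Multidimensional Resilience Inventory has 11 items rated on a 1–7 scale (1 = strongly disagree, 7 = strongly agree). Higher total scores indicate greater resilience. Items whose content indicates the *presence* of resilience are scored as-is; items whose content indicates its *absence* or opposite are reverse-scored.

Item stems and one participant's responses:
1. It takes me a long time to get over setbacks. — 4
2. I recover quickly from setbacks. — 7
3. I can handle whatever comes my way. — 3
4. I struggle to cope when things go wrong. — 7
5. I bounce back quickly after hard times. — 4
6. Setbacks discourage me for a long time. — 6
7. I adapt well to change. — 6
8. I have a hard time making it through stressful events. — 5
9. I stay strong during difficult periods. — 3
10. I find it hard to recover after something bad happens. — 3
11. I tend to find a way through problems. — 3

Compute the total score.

41

Items 1, 4, 6, 8, 10 describe the absence/opposite of resilience → reverse-score.
reverse-coded value = 8 − response.
  item 1: 8 − 4 = 4
  item 2: 7
  item 3: 3
  item 4: 8 − 7 = 1
  item 5: 4
  item 6: 8 − 6 = 2
  item 7: 6
  item 8: 8 − 5 = 3
  item 9: 3
  item 10: 8 − 3 = 5
  item 11: 3
Total = 4 + 7 + 3 + 1 + 4 + 2 + 6 + 3 + 3 + 5 + 3 = 41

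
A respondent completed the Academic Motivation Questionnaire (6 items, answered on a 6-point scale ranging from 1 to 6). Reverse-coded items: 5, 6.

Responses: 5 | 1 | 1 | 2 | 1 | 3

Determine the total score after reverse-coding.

19

Reverse-coded items use 7 − raw:
  item 5: 7 − 1 = 6
  item 6: 7 − 3 = 4
Scored items: 5, 1, 1, 2, 6, 4
Total = 5 + 1 + 1 + 2 + 6 + 4 = 19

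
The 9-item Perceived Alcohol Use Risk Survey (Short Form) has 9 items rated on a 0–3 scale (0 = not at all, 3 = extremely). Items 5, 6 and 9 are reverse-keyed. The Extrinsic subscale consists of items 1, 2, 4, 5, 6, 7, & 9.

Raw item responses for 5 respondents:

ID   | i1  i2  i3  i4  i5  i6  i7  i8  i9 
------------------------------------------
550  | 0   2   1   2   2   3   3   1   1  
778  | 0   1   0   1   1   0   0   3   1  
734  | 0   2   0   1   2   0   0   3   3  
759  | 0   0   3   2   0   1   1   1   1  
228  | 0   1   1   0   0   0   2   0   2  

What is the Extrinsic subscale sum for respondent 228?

Respondent 228 raw: 0, 1, 1, 0, 0, 0, 2, 0, 2.
Extrinsic items: 1, 2, 4, 5, 6, 7, 9.
Reverse-coded (reversed = (0+3) − raw = 3 − raw):
  item 1: 0
  item 2: 1
  item 4: 0
  item 5: 3 − 0 = 3
  item 6: 3 − 0 = 3
  item 7: 2
  item 9: 3 − 2 = 1
Sum = 0 + 1 + 0 + 3 + 3 + 2 + 1 = 10

10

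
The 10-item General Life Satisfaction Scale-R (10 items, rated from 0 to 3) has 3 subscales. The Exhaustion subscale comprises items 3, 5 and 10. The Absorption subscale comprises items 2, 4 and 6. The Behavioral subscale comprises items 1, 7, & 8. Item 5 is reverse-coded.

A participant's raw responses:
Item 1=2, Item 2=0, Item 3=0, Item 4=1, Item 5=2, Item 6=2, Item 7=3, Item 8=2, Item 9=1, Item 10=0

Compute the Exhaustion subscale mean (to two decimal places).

0.33

Exhaustion items: 3, 5, 10.
Of these, item 5 is reverse-coded; on a 0–3 scale, reversed = 3 − raw.
  item 3: 0
  item 5: 3 − 2 = 1
  item 10: 0
Sum = 0 + 1 + 0 = 1
Mean = 1 / 3 = 0.33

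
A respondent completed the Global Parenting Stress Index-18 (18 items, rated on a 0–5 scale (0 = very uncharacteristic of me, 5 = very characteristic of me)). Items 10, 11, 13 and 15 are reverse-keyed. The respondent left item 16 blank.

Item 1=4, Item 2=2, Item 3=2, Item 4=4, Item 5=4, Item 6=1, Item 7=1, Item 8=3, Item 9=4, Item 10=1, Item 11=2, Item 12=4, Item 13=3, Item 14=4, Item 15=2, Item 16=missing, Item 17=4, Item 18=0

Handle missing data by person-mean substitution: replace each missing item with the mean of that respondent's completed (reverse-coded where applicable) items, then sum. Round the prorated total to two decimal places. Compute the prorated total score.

Reverse-coded (on a 0–5 scale, reversed = 5 − raw):
  item 10: 5 − 1 = 4
  item 11: 5 − 2 = 3
  item 13: 5 − 3 = 2
  item 15: 5 − 2 = 3
Completed scored items (17 of 18): 4, 2, 2, 4, 4, 1, 1, 3, 4, 4, 3, 4, 2, 4, 3, 4, 0; sum = 49.
Person mean = 49 / 17 ≈ 2.8824
Prorated total = (49 / 17) × 18 = 51.88 (to 2 dp)

51.88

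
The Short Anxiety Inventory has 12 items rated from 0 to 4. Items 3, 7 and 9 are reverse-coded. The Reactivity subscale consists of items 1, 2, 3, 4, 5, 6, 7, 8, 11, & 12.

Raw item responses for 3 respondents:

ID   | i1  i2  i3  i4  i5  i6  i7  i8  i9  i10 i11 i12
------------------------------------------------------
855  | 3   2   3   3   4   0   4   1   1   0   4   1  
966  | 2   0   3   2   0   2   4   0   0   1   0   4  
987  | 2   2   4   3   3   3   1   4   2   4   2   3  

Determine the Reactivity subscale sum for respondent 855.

Respondent 855 raw: 3, 2, 3, 3, 4, 0, 4, 1, 1, 0, 4, 1.
Reactivity items: 1, 2, 3, 4, 5, 6, 7, 8, 11, 12.
Reverse-coded (reversed = (0+4) − raw = 4 − raw):
  item 1: 3
  item 2: 2
  item 3: 4 − 3 = 1
  item 4: 3
  item 5: 4
  item 6: 0
  item 7: 4 − 4 = 0
  item 8: 1
  item 11: 4
  item 12: 1
Sum = 3 + 2 + 1 + 3 + 4 + 0 + 0 + 1 + 4 + 1 = 19

19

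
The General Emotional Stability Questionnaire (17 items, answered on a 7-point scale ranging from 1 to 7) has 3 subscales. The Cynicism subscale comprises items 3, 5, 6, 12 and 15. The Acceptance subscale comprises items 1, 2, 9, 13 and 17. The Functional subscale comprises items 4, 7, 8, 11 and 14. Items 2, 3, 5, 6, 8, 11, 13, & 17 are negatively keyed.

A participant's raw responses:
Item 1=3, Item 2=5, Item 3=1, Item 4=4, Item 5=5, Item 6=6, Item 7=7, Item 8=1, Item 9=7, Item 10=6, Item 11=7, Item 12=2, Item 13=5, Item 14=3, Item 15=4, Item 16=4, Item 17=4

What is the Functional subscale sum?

Functional items: 4, 7, 8, 11, 14.
Of these, items 8 and 11 are negatively keyed; on a 1–7 scale, reversed = 8 − raw.
  item 4: 4
  item 7: 7
  item 8: 8 − 1 = 7
  item 11: 8 − 7 = 1
  item 14: 3
Sum = 4 + 7 + 7 + 1 + 3 = 22

22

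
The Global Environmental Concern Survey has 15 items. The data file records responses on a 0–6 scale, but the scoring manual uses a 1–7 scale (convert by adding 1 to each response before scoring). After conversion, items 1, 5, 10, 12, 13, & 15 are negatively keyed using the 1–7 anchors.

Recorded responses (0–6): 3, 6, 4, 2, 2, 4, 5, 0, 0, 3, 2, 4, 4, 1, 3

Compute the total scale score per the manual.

Convert to 1–7: 4, 7, 5, 3, 3, 5, 6, 1, 1, 4, 3, 5, 5, 2, 4
Reverse-coded (reverse-coded value = 8 − response):
  item 1: 8 − 4 = 4
  item 5: 8 − 3 = 5
  item 10: 8 − 4 = 4
  item 12: 8 − 5 = 3
  item 13: 8 − 5 = 3
  item 15: 8 − 4 = 4
Scored: 4, 7, 5, 3, 5, 5, 6, 1, 1, 4, 3, 3, 3, 2, 4
Total = 56

56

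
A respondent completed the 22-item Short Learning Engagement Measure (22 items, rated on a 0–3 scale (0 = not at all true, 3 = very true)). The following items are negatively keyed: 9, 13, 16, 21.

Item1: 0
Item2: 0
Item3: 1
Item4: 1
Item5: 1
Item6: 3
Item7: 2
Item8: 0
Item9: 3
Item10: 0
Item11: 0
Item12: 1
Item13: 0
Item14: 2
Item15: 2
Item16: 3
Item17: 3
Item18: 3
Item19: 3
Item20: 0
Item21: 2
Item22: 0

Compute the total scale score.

Reversing items 9, 13, 16, and 21 with 3 − raw:
Total = 0 + 0 + 1 + 1 + 1 + 3 + 2 + 0 + (3−3) + 0 + 0 + 1 + (3−0) + 2 + 2 + (3−3) + 3 + 3 + 3 + 0 + (3−2) + 0
      = 0 + 0 + 1 + 1 + 1 + 3 + 2 + 0 + 0 + 0 + 0 + 1 + 3 + 2 + 2 + 0 + 3 + 3 + 3 + 0 + 1 + 0 = 26

26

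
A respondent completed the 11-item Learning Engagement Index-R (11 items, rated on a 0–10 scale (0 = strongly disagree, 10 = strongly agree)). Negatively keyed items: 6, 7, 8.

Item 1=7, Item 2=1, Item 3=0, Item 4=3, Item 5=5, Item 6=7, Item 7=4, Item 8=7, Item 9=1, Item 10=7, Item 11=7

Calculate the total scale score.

43

Reversing items 6, 7, & 8 with 10 − raw:
Total = 7 + 1 + 0 + 3 + 5 + (10−7) + (10−4) + (10−7) + 1 + 7 + 7
      = 7 + 1 + 0 + 3 + 5 + 3 + 6 + 3 + 1 + 7 + 7 = 43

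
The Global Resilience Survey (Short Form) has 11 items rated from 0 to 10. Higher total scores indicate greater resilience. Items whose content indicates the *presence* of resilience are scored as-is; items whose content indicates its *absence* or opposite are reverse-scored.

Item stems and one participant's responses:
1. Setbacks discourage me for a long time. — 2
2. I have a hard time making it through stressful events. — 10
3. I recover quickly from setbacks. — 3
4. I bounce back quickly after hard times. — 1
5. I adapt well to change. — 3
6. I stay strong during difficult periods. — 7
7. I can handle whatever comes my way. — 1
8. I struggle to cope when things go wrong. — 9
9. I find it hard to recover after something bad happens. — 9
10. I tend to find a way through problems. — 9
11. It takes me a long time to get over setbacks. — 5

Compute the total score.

Items 1, 2, 8, 9, 11 describe the absence/opposite of resilience → reverse-score.
reversed = (0+10) − raw = 10 − raw.
  item 1: 10 − 2 = 8
  item 2: 10 − 10 = 0
  item 3: 3
  item 4: 1
  item 5: 3
  item 6: 7
  item 7: 1
  item 8: 10 − 9 = 1
  item 9: 10 − 9 = 1
  item 10: 9
  item 11: 10 − 5 = 5
Total = 8 + 0 + 3 + 1 + 3 + 7 + 1 + 1 + 1 + 9 + 5 = 39

39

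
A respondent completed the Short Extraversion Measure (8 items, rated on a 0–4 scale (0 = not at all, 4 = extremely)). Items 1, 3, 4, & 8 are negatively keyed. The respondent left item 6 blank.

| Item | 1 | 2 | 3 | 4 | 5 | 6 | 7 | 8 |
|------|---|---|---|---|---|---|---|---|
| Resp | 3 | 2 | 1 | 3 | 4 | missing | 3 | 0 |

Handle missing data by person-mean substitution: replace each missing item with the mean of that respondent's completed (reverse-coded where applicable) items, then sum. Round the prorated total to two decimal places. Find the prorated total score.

Reverse-coded (reversed = (0+4) − raw = 4 − raw):
  item 1: 4 − 3 = 1
  item 3: 4 − 1 = 3
  item 4: 4 − 3 = 1
  item 8: 4 − 0 = 4
Completed scored items (7 of 8): 1, 2, 3, 1, 4, 3, 4; sum = 18.
Person mean = 18 / 7 ≈ 2.5714
Prorated total = (18 / 7) × 8 = 20.57 (to 2 dp)

20.57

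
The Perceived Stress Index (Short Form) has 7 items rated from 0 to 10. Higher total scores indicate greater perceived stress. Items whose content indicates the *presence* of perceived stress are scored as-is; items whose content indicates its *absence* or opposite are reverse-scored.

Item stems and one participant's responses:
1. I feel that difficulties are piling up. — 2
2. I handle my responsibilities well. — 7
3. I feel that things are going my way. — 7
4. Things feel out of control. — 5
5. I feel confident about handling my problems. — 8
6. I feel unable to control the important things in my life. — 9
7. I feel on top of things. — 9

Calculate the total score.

25

Items 2, 3, 5, 7 describe the absence/opposite of perceived stress → reverse-score.
reverse-coded value = 10 − response.
  item 1: 2
  item 2: 10 − 7 = 3
  item 3: 10 − 7 = 3
  item 4: 5
  item 5: 10 − 8 = 2
  item 6: 9
  item 7: 10 − 9 = 1
Total = 2 + 3 + 3 + 5 + 2 + 9 + 1 = 25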